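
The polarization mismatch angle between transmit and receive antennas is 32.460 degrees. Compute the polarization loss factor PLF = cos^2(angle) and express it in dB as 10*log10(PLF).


PLF_linear = cos^2(32.460 deg) = 0.7119416
PLF_dB = 10 * log10(0.7119416) = -1.476 dB

-1.476 dB


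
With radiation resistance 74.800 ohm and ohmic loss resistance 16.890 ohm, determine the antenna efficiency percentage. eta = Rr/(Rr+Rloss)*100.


eta = 74.800 / (74.800 + 16.890) * 100 = 81.58%

81.58%


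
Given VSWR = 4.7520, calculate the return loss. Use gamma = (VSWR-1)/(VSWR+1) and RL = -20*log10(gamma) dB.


gamma = (4.7520 - 1) / (4.7520 + 1) = 0.6522949
RL = -20 * log10(0.6522949) = 3.711 dB

3.711 dB


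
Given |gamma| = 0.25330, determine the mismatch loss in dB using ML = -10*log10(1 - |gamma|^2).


ML = -10 * log10(1 - 0.25330^2) = -10 * log10(0.93583911) = 0.2880 dB

0.2880 dB


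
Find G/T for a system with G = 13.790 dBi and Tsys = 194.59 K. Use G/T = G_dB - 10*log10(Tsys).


G/T = 13.790 - 10*log10(194.59) = 13.790 - 22.89121 = -9.101 dB/K

-9.101 dB/K


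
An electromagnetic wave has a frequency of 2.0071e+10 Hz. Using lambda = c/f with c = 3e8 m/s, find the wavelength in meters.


lambda = c / f = 3.0000e+08 / 2.0071e+10 = 0.01495 m

0.01495 m


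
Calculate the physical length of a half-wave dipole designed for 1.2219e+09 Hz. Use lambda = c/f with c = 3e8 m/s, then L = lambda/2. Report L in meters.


lambda = c / f = 3.0000e+08 / 1.2219e+09 = 0.2455193 m
L = lambda / 2 = 0.2455193 / 2 = 0.1228 m

0.1228 m


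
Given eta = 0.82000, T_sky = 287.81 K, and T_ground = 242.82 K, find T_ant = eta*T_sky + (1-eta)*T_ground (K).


T_ant = 0.82000 * 287.81 + (1 - 0.82000) * 242.82 = 279.7 K

279.7 K


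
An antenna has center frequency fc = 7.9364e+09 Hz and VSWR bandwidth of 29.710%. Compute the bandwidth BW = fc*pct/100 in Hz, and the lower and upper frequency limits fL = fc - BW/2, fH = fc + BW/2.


BW = 7.9364e+09 * 29.710/100 = 2.357904e+09 Hz
fL = 7.9364e+09 - 2.357904e+09/2 = 6.757e+09 Hz
fH = 7.9364e+09 + 2.357904e+09/2 = 9.115e+09 Hz

BW=2.358e+09 Hz, fL=6.757e+09 Hz, fH=9.115e+09 Hz


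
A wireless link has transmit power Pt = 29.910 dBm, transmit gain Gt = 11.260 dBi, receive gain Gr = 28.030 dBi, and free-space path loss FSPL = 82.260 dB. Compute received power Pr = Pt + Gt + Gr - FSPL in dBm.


Pr = 29.910 + 11.260 + 28.030 - 82.260 = -13.06 dBm

-13.06 dBm


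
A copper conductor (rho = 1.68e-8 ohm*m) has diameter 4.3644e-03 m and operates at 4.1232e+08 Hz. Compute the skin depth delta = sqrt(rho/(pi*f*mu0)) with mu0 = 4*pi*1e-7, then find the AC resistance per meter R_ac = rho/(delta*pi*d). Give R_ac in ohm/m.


delta = sqrt(1.68e-8 / (pi * 4.1232e+08 * 4*pi*1e-7)) = 3.212607e-06 m
R_ac = 1.68e-8 / (3.212607e-06 * pi * 4.3644e-03) = 0.3814 ohm/m

0.3814 ohm/m


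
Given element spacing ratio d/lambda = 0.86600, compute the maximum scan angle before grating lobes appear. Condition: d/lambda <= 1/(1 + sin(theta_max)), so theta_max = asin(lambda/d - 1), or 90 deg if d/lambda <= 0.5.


lambda/d - 1 = 1/0.86600 - 1 = 0.1547344
theta_max = asin(0.1547344) = 8.901 deg

8.901 deg


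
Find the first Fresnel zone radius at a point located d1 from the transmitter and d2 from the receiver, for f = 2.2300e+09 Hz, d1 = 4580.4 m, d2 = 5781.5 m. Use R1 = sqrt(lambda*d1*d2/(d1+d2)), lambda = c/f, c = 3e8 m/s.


lambda = c / f = 3.0000e+08 / 2.2300e+09 = 0.1345291 m
R1 = sqrt(0.1345291 * 4580.4 * 5781.5 / (4580.4 + 5781.5)) = 18.54 m

18.54 m


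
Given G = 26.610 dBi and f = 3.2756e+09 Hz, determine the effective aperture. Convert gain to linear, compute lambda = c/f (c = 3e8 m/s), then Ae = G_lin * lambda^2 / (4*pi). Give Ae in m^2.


lambda = c / f = 3.0000e+08 / 3.2756e+09 = 0.09158627 m
G_linear = 10^(26.610/10) = 458.1419
Ae = G_linear * lambda^2 / (4*pi) = 458.1419 * 0.09158627^2 / (4*pi) = 0.3058 m^2

0.3058 m^2


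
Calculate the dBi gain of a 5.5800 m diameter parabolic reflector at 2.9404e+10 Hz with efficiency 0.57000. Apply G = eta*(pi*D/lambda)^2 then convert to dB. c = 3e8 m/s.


lambda = c / f = 3.0000e+08 / 2.9404e+10 = 0.01020269 m
G_linear = 0.57000 * (pi * 5.5800 / 0.01020269)^2 = 1.682727e+06
G_dBi = 10 * log10(1.682727e+06) = 62.26 dBi

62.26 dBi


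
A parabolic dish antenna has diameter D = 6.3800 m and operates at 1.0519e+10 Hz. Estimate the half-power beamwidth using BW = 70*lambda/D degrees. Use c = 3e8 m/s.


lambda = c / f = 3.0000e+08 / 1.0519e+10 = 0.02851982 m
BW = 70 * 0.02851982 / 6.3800 = 0.3129 deg

0.3129 deg


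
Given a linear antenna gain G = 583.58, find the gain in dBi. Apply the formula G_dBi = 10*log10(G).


G_dBi = 10 * log10(583.58) = 27.66 dBi

27.66 dBi


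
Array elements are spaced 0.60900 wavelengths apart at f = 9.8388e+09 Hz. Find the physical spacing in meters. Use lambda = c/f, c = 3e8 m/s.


lambda = c / f = 3.0000e+08 / 9.8388e+09 = 0.03049152 m
d = 0.60900 * 0.03049152 = 0.01857 m

0.01857 m


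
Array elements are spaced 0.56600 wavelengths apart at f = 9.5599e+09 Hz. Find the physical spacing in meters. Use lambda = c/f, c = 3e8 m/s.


lambda = c / f = 3.0000e+08 / 9.5599e+09 = 0.03138108 m
d = 0.56600 * 0.03138108 = 0.01776 m

0.01776 m


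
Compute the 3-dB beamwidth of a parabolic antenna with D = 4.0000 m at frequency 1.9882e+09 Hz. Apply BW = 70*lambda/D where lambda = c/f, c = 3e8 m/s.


lambda = c / f = 3.0000e+08 / 1.9882e+09 = 0.1508903 m
BW = 70 * 0.1508903 / 4.0000 = 2.641 deg

2.641 deg


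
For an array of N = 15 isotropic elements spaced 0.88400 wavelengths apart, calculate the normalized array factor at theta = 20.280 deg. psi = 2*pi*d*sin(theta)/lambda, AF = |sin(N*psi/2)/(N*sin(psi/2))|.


psi = 2*pi*0.88400*sin(20.280 deg) = 1.925179 rad
AF = |sin(15*1.925179/2) / (15*sin(1.925179/2))| = 0.07757

0.07757


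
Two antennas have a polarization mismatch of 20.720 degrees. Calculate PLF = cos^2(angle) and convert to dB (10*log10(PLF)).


PLF_linear = cos^2(20.720 deg) = 0.8748246
PLF_dB = 10 * log10(0.8748246) = -0.5808 dB

-0.5808 dB


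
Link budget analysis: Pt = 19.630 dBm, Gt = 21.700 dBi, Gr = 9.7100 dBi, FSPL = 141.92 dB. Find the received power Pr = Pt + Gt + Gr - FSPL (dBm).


Pr = 19.630 + 21.700 + 9.7100 - 141.92 = -90.88 dBm

-90.88 dBm


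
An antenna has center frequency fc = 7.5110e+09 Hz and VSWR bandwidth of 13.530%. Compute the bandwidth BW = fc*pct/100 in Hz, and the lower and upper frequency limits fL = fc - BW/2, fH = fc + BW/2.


BW = 7.5110e+09 * 13.530/100 = 1.016238e+09 Hz
fL = 7.5110e+09 - 1.016238e+09/2 = 7.003e+09 Hz
fH = 7.5110e+09 + 1.016238e+09/2 = 8.019e+09 Hz

BW=1.016e+09 Hz, fL=7.003e+09 Hz, fH=8.019e+09 Hz


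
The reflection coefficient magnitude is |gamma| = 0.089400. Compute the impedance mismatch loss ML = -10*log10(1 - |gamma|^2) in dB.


ML = -10 * log10(1 - 0.089400^2) = -10 * log10(0.99200764) = 0.03485 dB

0.03485 dB


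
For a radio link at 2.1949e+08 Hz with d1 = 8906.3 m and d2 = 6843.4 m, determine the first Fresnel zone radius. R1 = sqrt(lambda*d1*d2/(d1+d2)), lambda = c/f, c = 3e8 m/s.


lambda = c / f = 3.0000e+08 / 2.1949e+08 = 1.366805 m
R1 = sqrt(1.366805 * 8906.3 * 6843.4 / (8906.3 + 6843.4)) = 72.73 m

72.73 m


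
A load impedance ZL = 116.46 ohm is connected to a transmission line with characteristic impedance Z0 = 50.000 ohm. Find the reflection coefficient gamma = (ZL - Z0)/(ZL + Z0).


gamma = (116.46 - 50.000) / (116.46 + 50.000) = 0.3993

0.3993


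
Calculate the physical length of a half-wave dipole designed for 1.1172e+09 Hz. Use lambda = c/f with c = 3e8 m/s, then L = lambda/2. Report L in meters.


lambda = c / f = 3.0000e+08 / 1.1172e+09 = 0.2685285 m
L = lambda / 2 = 0.2685285 / 2 = 0.1343 m

0.1343 m


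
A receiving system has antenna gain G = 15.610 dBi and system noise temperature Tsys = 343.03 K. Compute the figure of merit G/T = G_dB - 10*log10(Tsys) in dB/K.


G/T = 15.610 - 10*log10(343.03) = 15.610 - 25.35332 = -9.743 dB/K

-9.743 dB/K


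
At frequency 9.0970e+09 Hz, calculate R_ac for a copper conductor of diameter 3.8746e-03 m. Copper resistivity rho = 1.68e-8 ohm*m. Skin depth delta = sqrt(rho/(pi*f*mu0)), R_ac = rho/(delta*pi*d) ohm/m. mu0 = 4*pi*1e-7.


delta = sqrt(1.68e-8 / (pi * 9.0970e+09 * 4*pi*1e-7)) = 6.839521e-07 m
R_ac = 1.68e-8 / (6.839521e-07 * pi * 3.8746e-03) = 2.018 ohm/m

2.018 ohm/m


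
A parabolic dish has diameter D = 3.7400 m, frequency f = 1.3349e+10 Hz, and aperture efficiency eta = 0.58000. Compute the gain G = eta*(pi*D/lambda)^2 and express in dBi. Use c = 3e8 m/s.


lambda = c / f = 3.0000e+08 / 1.3349e+10 = 0.02247359 m
G_linear = 0.58000 * (pi * 3.7400 / 0.02247359)^2 = 158535.3
G_dBi = 10 * log10(158535.3) = 52.00 dBi

52.00 dBi


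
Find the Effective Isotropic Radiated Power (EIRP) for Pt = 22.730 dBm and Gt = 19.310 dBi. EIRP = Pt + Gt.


EIRP = Pt + Gt = 22.730 + 19.310 = 42.04 dBm

42.04 dBm


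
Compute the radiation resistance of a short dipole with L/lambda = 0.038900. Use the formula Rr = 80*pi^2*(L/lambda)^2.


Rr = 80 * pi^2 * (0.038900)^2 = 80 * 9.869604 * 1.513210e-03 = 1.195 ohm

1.195 ohm


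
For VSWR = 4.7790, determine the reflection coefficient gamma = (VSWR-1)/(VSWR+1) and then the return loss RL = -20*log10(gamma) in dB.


gamma = (4.7790 - 1) / (4.7790 + 1) = 0.6539194
RL = -20 * log10(0.6539194) = 3.690 dB

3.690 dB


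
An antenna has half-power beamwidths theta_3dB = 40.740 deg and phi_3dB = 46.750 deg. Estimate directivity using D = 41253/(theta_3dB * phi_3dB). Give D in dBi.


D_linear = 41253 / (40.740 * 46.750) = 21.65972
D_dBi = 10 * log10(21.65972) = 13.36 dBi

13.36 dBi


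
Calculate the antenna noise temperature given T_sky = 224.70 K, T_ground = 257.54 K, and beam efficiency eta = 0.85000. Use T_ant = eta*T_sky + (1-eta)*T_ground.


T_ant = 0.85000 * 224.70 + (1 - 0.85000) * 257.54 = 229.6 K

229.6 K


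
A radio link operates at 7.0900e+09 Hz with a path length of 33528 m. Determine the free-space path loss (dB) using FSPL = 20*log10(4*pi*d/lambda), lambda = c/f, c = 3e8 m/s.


lambda = c / f = 3.0000e+08 / 7.0900e+09 = 0.04231312 m
FSPL = 20 * log10(4*pi*33528/0.04231312) = 140.0 dB

140.0 dB


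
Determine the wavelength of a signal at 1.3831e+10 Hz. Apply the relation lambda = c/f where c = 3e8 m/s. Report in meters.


lambda = c / f = 3.0000e+08 / 1.3831e+10 = 0.02169 m

0.02169 m


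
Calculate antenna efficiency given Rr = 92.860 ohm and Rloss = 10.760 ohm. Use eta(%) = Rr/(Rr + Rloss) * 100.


eta = 92.860 / (92.860 + 10.760) * 100 = 89.62%

89.62%


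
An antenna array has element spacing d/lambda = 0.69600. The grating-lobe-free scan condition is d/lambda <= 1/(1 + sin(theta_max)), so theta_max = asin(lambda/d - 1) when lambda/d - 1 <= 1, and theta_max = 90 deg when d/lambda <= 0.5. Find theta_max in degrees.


lambda/d - 1 = 1/0.69600 - 1 = 0.4367816
theta_max = asin(0.4367816) = 25.90 deg

25.90 deg


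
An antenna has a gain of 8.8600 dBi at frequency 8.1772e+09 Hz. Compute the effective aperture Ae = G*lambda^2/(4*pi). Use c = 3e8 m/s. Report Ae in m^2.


lambda = c / f = 3.0000e+08 / 8.1772e+09 = 0.03668737 m
G_linear = 10^(8.8600/10) = 7.691304
Ae = G_linear * lambda^2 / (4*pi) = 7.691304 * 0.03668737^2 / (4*pi) = 8.238e-04 m^2

8.238e-04 m^2


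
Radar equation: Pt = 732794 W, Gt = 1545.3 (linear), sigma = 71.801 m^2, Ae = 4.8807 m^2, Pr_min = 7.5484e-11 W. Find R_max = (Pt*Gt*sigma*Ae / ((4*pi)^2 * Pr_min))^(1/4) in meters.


R^4 = 732794*1545.3*71.801*4.8807 / ((4*pi)^2 * 7.5484e-11) = 3.329145e+19
R_max = 3.329145e+19^0.25 = 75960 m

75960 m


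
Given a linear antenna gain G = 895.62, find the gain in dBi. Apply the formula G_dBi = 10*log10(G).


G_dBi = 10 * log10(895.62) = 29.52 dBi

29.52 dBi


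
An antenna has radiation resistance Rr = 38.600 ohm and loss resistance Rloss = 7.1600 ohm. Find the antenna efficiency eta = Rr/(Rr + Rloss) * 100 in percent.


eta = 38.600 / (38.600 + 7.1600) * 100 = 84.35%

84.35%


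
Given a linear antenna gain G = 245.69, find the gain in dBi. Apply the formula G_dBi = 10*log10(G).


G_dBi = 10 * log10(245.69) = 23.90 dBi

23.90 dBi


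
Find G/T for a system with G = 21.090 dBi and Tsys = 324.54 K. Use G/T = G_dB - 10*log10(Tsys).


G/T = 21.090 - 10*log10(324.54) = 21.090 - 25.11268 = -4.023 dB/K

-4.023 dB/K


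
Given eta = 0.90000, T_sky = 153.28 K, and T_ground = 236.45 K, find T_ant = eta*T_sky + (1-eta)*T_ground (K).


T_ant = 0.90000 * 153.28 + (1 - 0.90000) * 236.45 = 161.6 K

161.6 K


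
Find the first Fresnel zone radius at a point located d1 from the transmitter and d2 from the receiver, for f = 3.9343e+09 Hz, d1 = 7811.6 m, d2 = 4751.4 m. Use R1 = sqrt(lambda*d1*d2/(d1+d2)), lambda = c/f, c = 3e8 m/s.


lambda = c / f = 3.0000e+08 / 3.9343e+09 = 0.07625245 m
R1 = sqrt(0.07625245 * 7811.6 * 4751.4 / (7811.6 + 4751.4)) = 15.01 m

15.01 m


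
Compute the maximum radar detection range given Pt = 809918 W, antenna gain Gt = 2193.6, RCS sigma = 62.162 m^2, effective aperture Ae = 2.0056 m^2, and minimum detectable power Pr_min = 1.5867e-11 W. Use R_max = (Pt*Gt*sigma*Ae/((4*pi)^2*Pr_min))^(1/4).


R^4 = 809918*2193.6*62.162*2.0056 / ((4*pi)^2 * 1.5867e-11) = 8.840020e+19
R_max = 8.840020e+19^0.25 = 96965 m

96965 m


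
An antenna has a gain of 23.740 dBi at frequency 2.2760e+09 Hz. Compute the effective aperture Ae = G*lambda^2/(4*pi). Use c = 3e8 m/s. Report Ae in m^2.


lambda = c / f = 3.0000e+08 / 2.2760e+09 = 0.1318102 m
G_linear = 10^(23.740/10) = 236.5920
Ae = G_linear * lambda^2 / (4*pi) = 236.5920 * 0.1318102^2 / (4*pi) = 0.3271 m^2

0.3271 m^2


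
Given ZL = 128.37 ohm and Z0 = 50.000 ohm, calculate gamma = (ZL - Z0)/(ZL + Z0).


gamma = (128.37 - 50.000) / (128.37 + 50.000) = 0.4394

0.4394


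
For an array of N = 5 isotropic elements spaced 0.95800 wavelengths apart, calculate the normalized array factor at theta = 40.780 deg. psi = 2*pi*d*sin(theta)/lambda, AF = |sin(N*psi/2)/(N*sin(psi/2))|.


psi = 2*pi*0.95800*sin(40.780 deg) = 3.931538 rad
AF = |sin(5*3.931538/2) / (5*sin(3.931538/2))| = 0.08519

0.08519


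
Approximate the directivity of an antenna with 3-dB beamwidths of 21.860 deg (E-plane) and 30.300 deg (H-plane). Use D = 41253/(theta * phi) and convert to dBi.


D_linear = 41253 / (21.860 * 30.300) = 62.28203
D_dBi = 10 * log10(62.28203) = 17.94 dBi

17.94 dBi


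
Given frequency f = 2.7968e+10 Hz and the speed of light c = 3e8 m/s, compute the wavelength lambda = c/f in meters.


lambda = c / f = 3.0000e+08 / 2.7968e+10 = 0.01073 m

0.01073 m


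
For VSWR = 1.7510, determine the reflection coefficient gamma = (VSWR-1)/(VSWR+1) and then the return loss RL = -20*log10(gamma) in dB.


gamma = (1.7510 - 1) / (1.7510 + 1) = 0.2729916
RL = -20 * log10(0.2729916) = 11.28 dB

11.28 dB


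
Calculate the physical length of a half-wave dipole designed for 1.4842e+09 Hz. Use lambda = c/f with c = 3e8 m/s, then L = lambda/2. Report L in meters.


lambda = c / f = 3.0000e+08 / 1.4842e+09 = 0.2021291 m
L = lambda / 2 = 0.2021291 / 2 = 0.1011 m

0.1011 m


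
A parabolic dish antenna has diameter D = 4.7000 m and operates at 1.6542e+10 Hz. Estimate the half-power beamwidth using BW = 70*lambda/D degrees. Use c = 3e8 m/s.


lambda = c / f = 3.0000e+08 / 1.6542e+10 = 0.01813565 m
BW = 70 * 0.01813565 / 4.7000 = 0.2701 deg

0.2701 deg


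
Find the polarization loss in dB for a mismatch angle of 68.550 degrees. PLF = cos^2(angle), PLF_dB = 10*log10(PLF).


PLF_linear = cos^2(68.550 deg) = 0.1337286
PLF_dB = 10 * log10(0.1337286) = -8.738 dB

-8.738 dB


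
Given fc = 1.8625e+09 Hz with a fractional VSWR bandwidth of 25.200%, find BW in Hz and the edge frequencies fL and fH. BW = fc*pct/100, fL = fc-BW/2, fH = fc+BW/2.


BW = 1.8625e+09 * 25.200/100 = 4.693500e+08 Hz
fL = 1.8625e+09 - 4.693500e+08/2 = 1.628e+09 Hz
fH = 1.8625e+09 + 4.693500e+08/2 = 2.097e+09 Hz

BW=4.694e+08 Hz, fL=1.628e+09 Hz, fH=2.097e+09 Hz


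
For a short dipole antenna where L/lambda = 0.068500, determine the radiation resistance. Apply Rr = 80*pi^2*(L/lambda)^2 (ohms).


Rr = 80 * pi^2 * (0.068500)^2 = 80 * 9.869604 * 4.692250e-03 = 3.705 ohm

3.705 ohm


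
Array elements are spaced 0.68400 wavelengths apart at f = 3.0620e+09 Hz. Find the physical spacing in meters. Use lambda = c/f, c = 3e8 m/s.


lambda = c / f = 3.0000e+08 / 3.0620e+09 = 0.09797518 m
d = 0.68400 * 0.09797518 = 0.06702 m

0.06702 m


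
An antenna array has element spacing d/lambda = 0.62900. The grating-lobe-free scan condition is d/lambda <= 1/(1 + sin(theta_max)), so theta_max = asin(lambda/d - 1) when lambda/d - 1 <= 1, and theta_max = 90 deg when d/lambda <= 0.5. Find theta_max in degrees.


lambda/d - 1 = 1/0.62900 - 1 = 0.5898251
theta_max = asin(0.5898251) = 36.14 deg

36.14 deg


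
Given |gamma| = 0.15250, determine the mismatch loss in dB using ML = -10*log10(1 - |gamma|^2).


ML = -10 * log10(1 - 0.15250^2) = -10 * log10(0.97674375) = 0.1022 dB

0.1022 dB


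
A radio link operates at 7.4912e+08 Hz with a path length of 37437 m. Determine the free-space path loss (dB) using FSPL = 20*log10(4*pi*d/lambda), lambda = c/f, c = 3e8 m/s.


lambda = c / f = 3.0000e+08 / 7.4912e+08 = 0.4004699 m
FSPL = 20 * log10(4*pi*37437/0.4004699) = 121.4 dB

121.4 dB


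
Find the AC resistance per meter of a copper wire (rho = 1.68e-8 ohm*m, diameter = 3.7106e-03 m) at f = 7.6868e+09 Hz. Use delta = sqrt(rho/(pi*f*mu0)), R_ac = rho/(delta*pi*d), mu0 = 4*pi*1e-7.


delta = sqrt(1.68e-8 / (pi * 7.6868e+09 * 4*pi*1e-7)) = 7.440498e-07 m
R_ac = 1.68e-8 / (7.440498e-07 * pi * 3.7106e-03) = 1.937 ohm/m

1.937 ohm/m


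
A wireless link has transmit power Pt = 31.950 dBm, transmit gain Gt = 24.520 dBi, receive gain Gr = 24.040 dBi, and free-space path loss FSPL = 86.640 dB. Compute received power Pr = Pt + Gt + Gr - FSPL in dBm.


Pr = 31.950 + 24.520 + 24.040 - 86.640 = -6.13 dBm

-6.13 dBm


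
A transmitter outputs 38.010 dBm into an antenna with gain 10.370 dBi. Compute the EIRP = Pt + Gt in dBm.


EIRP = Pt + Gt = 38.010 + 10.370 = 48.38 dBm

48.38 dBm


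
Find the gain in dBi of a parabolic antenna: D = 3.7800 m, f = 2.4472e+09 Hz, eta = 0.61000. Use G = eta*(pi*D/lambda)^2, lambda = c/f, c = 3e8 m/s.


lambda = c / f = 3.0000e+08 / 2.4472e+09 = 0.1225891 m
G_linear = 0.61000 * (pi * 3.7800 / 0.1225891)^2 = 5724.130
G_dBi = 10 * log10(5724.130) = 37.58 dBi

37.58 dBi


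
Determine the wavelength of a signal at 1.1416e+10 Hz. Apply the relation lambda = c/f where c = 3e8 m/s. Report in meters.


lambda = c / f = 3.0000e+08 / 1.1416e+10 = 0.02628 m

0.02628 m


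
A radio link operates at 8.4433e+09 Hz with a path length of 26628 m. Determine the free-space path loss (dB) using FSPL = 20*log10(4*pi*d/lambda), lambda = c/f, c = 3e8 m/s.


lambda = c / f = 3.0000e+08 / 8.4433e+09 = 0.03553113 m
FSPL = 20 * log10(4*pi*26628/0.03553113) = 139.5 dB

139.5 dB


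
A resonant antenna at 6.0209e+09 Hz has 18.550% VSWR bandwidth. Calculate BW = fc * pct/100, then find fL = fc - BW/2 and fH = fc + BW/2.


BW = 6.0209e+09 * 18.550/100 = 1.116877e+09 Hz
fL = 6.0209e+09 - 1.116877e+09/2 = 5.462e+09 Hz
fH = 6.0209e+09 + 1.116877e+09/2 = 6.579e+09 Hz

BW=1.117e+09 Hz, fL=5.462e+09 Hz, fH=6.579e+09 Hz


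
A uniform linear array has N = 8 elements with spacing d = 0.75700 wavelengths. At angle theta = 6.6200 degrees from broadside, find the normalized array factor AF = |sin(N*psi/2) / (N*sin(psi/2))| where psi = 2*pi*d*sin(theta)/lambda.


psi = 2*pi*0.75700*sin(6.6200 deg) = 0.5483330 rad
AF = |sin(8*0.5483330/2) / (8*sin(0.5483330/2))| = 0.3751

0.3751


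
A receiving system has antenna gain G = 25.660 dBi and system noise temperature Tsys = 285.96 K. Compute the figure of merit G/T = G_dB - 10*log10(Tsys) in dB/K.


G/T = 25.660 - 10*log10(285.96) = 25.660 - 24.56305 = 1.097 dB/K

1.097 dB/K


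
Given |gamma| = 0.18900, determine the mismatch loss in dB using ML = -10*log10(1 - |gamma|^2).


ML = -10 * log10(1 - 0.18900^2) = -10 * log10(0.964279) = 0.1580 dB

0.1580 dB


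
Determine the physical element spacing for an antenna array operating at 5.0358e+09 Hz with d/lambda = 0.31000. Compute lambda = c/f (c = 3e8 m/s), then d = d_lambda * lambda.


lambda = c / f = 3.0000e+08 / 5.0358e+09 = 0.05957345 m
d = 0.31000 * 0.05957345 = 0.01847 m

0.01847 m


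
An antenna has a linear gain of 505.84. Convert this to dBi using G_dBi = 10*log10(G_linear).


G_dBi = 10 * log10(505.84) = 27.04 dBi

27.04 dBi


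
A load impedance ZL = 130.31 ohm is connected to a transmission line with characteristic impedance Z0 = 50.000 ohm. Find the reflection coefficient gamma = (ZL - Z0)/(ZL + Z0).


gamma = (130.31 - 50.000) / (130.31 + 50.000) = 0.4454

0.4454


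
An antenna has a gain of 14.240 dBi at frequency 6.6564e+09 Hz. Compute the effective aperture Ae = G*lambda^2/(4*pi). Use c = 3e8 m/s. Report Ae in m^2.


lambda = c / f = 3.0000e+08 / 6.6564e+09 = 0.04506941 m
G_linear = 10^(14.240/10) = 26.54606
Ae = G_linear * lambda^2 / (4*pi) = 26.54606 * 0.04506941^2 / (4*pi) = 4.291e-03 m^2

4.291e-03 m^2


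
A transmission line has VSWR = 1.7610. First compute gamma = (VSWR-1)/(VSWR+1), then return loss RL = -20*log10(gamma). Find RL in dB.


gamma = (1.7610 - 1) / (1.7610 + 1) = 0.2756248
RL = -20 * log10(0.2756248) = 11.19 dB

11.19 dB


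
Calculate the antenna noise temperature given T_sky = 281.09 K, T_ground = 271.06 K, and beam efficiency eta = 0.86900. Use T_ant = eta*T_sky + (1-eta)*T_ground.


T_ant = 0.86900 * 281.09 + (1 - 0.86900) * 271.06 = 279.8 K

279.8 K


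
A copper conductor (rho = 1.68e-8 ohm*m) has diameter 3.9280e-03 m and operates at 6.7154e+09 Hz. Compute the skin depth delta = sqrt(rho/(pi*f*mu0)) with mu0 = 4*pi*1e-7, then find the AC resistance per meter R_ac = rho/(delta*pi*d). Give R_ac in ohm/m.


delta = sqrt(1.68e-8 / (pi * 6.7154e+09 * 4*pi*1e-7)) = 7.960472e-07 m
R_ac = 1.68e-8 / (7.960472e-07 * pi * 3.9280e-03) = 1.710 ohm/m

1.710 ohm/m


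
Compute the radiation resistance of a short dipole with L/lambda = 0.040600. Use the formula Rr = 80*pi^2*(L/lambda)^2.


Rr = 80 * pi^2 * (0.040600)^2 = 80 * 9.869604 * 1.648360e-03 = 1.301 ohm

1.301 ohm


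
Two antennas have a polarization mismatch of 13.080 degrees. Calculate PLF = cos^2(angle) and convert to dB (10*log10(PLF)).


PLF_linear = cos^2(13.080 deg) = 0.9487832
PLF_dB = 10 * log10(0.9487832) = -0.2283 dB

-0.2283 dB


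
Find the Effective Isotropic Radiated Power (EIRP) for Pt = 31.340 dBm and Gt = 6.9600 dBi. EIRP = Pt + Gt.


EIRP = Pt + Gt = 31.340 + 6.9600 = 38.30 dBm

38.30 dBm


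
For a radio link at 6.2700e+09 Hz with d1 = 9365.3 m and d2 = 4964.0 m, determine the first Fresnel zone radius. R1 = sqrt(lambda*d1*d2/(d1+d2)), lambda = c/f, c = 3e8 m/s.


lambda = c / f = 3.0000e+08 / 6.2700e+09 = 0.04784689 m
R1 = sqrt(0.04784689 * 9365.3 * 4964.0 / (9365.3 + 4964.0)) = 12.46 m

12.46 m


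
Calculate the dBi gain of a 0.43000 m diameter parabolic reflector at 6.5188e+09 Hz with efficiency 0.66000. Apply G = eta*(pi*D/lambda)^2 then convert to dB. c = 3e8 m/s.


lambda = c / f = 3.0000e+08 / 6.5188e+09 = 0.04602074 m
G_linear = 0.66000 * (pi * 0.43000 / 0.04602074)^2 = 568.6871
G_dBi = 10 * log10(568.6871) = 27.55 dBi

27.55 dBi


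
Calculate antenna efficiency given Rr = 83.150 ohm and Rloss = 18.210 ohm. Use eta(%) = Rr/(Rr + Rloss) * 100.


eta = 83.150 / (83.150 + 18.210) * 100 = 82.03%

82.03%


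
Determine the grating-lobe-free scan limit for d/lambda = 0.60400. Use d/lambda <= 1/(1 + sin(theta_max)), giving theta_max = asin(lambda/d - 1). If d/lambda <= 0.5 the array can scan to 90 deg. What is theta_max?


lambda/d - 1 = 1/0.60400 - 1 = 0.6556291
theta_max = asin(0.6556291) = 40.97 deg

40.97 deg


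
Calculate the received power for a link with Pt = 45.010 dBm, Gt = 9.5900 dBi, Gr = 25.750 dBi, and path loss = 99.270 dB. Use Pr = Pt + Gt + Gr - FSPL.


Pr = 45.010 + 9.5900 + 25.750 - 99.270 = -18.92 dBm

-18.92 dBm


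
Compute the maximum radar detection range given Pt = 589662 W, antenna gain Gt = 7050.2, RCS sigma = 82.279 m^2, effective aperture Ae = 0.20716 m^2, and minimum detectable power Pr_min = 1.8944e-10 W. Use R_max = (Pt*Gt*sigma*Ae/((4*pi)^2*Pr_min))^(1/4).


R^4 = 589662*7050.2*82.279*0.20716 / ((4*pi)^2 * 1.8944e-10) = 2.368689e+18
R_max = 2.368689e+18^0.25 = 39231 m

39231 m


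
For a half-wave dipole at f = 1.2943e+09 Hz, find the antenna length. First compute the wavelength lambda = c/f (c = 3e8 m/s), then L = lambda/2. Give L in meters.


lambda = c / f = 3.0000e+08 / 1.2943e+09 = 0.2317855 m
L = lambda / 2 = 0.2317855 / 2 = 0.1159 m

0.1159 m


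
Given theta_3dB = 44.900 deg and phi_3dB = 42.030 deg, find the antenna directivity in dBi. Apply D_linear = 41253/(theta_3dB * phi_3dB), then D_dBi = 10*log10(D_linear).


D_linear = 41253 / (44.900 * 42.030) = 21.85998
D_dBi = 10 * log10(21.85998) = 13.40 dBi

13.40 dBi


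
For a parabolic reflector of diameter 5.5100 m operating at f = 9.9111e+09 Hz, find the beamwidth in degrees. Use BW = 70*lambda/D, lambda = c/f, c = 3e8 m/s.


lambda = c / f = 3.0000e+08 / 9.9111e+09 = 0.03026909 m
BW = 70 * 0.03026909 / 5.5100 = 0.3845 deg

0.3845 deg


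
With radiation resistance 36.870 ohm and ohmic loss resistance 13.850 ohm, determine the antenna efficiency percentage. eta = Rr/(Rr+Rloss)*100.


eta = 36.870 / (36.870 + 13.850) * 100 = 72.69%

72.69%


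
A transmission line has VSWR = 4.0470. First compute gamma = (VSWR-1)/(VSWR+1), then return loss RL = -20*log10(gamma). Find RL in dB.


gamma = (4.0470 - 1) / (4.0470 + 1) = 0.6037250
RL = -20 * log10(0.6037250) = 4.383 dB

4.383 dB


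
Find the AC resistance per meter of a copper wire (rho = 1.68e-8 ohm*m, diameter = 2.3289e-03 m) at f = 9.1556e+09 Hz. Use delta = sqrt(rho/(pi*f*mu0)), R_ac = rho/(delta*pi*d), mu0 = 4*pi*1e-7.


delta = sqrt(1.68e-8 / (pi * 9.1556e+09 * 4*pi*1e-7)) = 6.817598e-07 m
R_ac = 1.68e-8 / (6.817598e-07 * pi * 2.3289e-03) = 3.368 ohm/m

3.368 ohm/m


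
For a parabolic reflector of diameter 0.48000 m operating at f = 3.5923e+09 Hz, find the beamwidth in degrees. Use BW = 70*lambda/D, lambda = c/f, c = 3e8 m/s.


lambda = c / f = 3.0000e+08 / 3.5923e+09 = 0.08351196 m
BW = 70 * 0.08351196 / 0.48000 = 12.18 deg

12.18 deg


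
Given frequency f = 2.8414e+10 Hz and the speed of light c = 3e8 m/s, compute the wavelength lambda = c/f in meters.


lambda = c / f = 3.0000e+08 / 2.8414e+10 = 0.01056 m

0.01056 m


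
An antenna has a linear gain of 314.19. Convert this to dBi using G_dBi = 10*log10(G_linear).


G_dBi = 10 * log10(314.19) = 24.97 dBi

24.97 dBi


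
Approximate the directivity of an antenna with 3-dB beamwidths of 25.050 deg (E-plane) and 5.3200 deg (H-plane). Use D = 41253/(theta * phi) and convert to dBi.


D_linear = 41253 / (25.050 * 5.3200) = 309.5538
D_dBi = 10 * log10(309.5538) = 24.91 dBi

24.91 dBi


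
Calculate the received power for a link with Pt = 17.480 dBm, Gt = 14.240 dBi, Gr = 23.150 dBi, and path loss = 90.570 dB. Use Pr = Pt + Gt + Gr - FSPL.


Pr = 17.480 + 14.240 + 23.150 - 90.570 = -35.70 dBm

-35.70 dBm


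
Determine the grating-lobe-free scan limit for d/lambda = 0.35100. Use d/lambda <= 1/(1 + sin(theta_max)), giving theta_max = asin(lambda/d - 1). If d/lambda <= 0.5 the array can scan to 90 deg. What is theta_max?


lambda/d - 1 = 1/0.35100 - 1 = 1.849003 >= 1
d/lambda <= 0.5, so the array can scan to endfire without grating lobes: theta_max = 90 deg

90 deg


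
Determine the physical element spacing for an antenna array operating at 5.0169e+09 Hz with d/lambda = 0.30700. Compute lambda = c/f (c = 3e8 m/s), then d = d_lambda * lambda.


lambda = c / f = 3.0000e+08 / 5.0169e+09 = 0.05979788 m
d = 0.30700 * 0.05979788 = 0.01836 m

0.01836 m


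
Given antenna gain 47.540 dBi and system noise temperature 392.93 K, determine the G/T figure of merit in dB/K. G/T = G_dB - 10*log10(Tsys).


G/T = 47.540 - 10*log10(392.93) = 47.540 - 25.94315 = 21.60 dB/K

21.60 dB/K


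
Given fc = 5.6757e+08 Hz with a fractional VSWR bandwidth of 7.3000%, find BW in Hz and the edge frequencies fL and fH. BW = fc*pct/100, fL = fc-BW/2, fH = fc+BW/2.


BW = 5.6757e+08 * 7.3000/100 = 4.143261e+07 Hz
fL = 5.6757e+08 - 4.143261e+07/2 = 5.469e+08 Hz
fH = 5.6757e+08 + 4.143261e+07/2 = 5.883e+08 Hz

BW=4.143e+07 Hz, fL=5.469e+08 Hz, fH=5.883e+08 Hz


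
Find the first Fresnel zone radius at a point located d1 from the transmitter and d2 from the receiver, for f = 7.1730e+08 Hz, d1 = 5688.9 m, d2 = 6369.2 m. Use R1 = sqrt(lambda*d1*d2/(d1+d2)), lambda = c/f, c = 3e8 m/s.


lambda = c / f = 3.0000e+08 / 7.1730e+08 = 0.4182350 m
R1 = sqrt(0.4182350 * 5688.9 * 6369.2 / (5688.9 + 6369.2)) = 35.45 m

35.45 m


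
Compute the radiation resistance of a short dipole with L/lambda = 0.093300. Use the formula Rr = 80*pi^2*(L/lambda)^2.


Rr = 80 * pi^2 * (0.093300)^2 = 80 * 9.869604 * 8.704890e-03 = 6.873 ohm

6.873 ohm


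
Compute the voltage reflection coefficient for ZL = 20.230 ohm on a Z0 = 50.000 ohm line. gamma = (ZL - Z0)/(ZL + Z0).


gamma = (20.230 - 50.000) / (20.230 + 50.000) = -0.4239

-0.4239


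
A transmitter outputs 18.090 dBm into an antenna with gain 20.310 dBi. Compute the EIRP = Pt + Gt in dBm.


EIRP = Pt + Gt = 18.090 + 20.310 = 38.40 dBm

38.40 dBm


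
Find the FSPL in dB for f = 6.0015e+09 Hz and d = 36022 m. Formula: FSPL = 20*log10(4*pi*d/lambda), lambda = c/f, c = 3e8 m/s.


lambda = c / f = 3.0000e+08 / 6.0015e+09 = 0.04998750 m
FSPL = 20 * log10(4*pi*36022/0.04998750) = 139.1 dB

139.1 dB


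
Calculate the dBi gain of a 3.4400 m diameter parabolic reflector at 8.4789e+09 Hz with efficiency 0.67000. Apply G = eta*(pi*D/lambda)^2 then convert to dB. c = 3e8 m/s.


lambda = c / f = 3.0000e+08 / 8.4789e+09 = 0.03538195 m
G_linear = 0.67000 * (pi * 3.4400 / 0.03538195)^2 = 62506.89
G_dBi = 10 * log10(62506.89) = 47.96 dBi

47.96 dBi


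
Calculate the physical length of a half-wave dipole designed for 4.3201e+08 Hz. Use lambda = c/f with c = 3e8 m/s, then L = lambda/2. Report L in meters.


lambda = c / f = 3.0000e+08 / 4.3201e+08 = 0.6944284 m
L = lambda / 2 = 0.6944284 / 2 = 0.3472 m

0.3472 m


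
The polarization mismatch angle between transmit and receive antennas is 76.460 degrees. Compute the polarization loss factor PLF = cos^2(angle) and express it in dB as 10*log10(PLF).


PLF_linear = cos^2(76.460 deg) = 0.05481412
PLF_dB = 10 * log10(0.05481412) = -12.61 dB

-12.61 dB


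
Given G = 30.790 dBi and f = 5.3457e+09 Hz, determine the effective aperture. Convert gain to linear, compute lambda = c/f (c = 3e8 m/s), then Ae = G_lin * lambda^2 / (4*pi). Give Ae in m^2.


lambda = c / f = 3.0000e+08 / 5.3457e+09 = 0.05611987 m
G_linear = 10^(30.790/10) = 1199.499
Ae = G_linear * lambda^2 / (4*pi) = 1199.499 * 0.05611987^2 / (4*pi) = 0.3006 m^2

0.3006 m^2


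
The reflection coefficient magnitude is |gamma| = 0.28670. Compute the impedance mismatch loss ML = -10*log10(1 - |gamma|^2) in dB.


ML = -10 * log10(1 - 0.28670^2) = -10 * log10(0.91780311) = 0.3725 dB

0.3725 dB


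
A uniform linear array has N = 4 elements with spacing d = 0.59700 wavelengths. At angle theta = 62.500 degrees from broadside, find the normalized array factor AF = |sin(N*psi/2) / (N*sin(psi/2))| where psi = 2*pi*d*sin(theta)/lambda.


psi = 2*pi*0.59700*sin(62.500 deg) = 3.327232 rad
AF = |sin(4*3.327232/2) / (4*sin(3.327232/2))| = 0.09109

0.09109


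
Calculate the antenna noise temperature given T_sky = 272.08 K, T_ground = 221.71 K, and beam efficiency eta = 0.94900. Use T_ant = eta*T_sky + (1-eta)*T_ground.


T_ant = 0.94900 * 272.08 + (1 - 0.94900) * 221.71 = 269.5 K

269.5 K


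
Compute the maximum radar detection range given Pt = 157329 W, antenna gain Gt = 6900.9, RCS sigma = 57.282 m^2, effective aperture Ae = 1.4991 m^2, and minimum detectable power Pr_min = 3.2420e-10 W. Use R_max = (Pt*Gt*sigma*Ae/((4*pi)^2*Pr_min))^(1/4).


R^4 = 157329*6900.9*57.282*1.4991 / ((4*pi)^2 * 3.2420e-10) = 1.821086e+18
R_max = 1.821086e+18^0.25 = 36735 m

36735 m


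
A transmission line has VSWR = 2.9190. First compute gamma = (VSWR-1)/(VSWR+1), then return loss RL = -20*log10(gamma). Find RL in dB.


gamma = (2.9190 - 1) / (2.9190 + 1) = 0.4896657
RL = -20 * log10(0.4896657) = 6.202 dB

6.202 dB


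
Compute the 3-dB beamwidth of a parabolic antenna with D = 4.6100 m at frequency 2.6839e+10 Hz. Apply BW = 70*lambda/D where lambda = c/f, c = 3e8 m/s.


lambda = c / f = 3.0000e+08 / 2.6839e+10 = 0.01117776 m
BW = 70 * 0.01117776 / 4.6100 = 0.1697 deg

0.1697 deg


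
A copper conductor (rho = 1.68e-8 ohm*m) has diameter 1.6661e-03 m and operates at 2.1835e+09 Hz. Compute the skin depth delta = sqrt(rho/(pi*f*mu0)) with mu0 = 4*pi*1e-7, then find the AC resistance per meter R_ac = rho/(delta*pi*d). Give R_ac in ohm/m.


delta = sqrt(1.68e-8 / (pi * 2.1835e+09 * 4*pi*1e-7)) = 1.396041e-06 m
R_ac = 1.68e-8 / (1.396041e-06 * pi * 1.6661e-03) = 2.299 ohm/m

2.299 ohm/m


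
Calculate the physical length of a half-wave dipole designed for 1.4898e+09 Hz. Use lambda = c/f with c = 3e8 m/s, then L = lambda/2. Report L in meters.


lambda = c / f = 3.0000e+08 / 1.4898e+09 = 0.2013693 m
L = lambda / 2 = 0.2013693 / 2 = 0.1007 m

0.1007 m


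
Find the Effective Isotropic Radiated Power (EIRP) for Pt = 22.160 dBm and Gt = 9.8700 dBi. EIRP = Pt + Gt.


EIRP = Pt + Gt = 22.160 + 9.8700 = 32.03 dBm

32.03 dBm


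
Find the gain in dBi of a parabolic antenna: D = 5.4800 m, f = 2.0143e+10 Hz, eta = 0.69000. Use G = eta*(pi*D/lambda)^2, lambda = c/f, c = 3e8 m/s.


lambda = c / f = 3.0000e+08 / 2.0143e+10 = 0.01489351 m
G_linear = 0.69000 * (pi * 5.4800 / 0.01489351)^2 = 921968.0
G_dBi = 10 * log10(921968.0) = 59.65 dBi

59.65 dBi


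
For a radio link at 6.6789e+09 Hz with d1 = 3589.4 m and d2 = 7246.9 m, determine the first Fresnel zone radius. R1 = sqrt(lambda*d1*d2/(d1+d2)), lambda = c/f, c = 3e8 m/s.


lambda = c / f = 3.0000e+08 / 6.6789e+09 = 0.04491758 m
R1 = sqrt(0.04491758 * 3589.4 * 7246.9 / (3589.4 + 7246.9)) = 10.38 m

10.38 m


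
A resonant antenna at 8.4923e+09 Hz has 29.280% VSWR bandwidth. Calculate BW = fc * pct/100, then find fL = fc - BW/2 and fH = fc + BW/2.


BW = 8.4923e+09 * 29.280/100 = 2.486545e+09 Hz
fL = 8.4923e+09 - 2.486545e+09/2 = 7.249e+09 Hz
fH = 8.4923e+09 + 2.486545e+09/2 = 9.736e+09 Hz

BW=2.487e+09 Hz, fL=7.249e+09 Hz, fH=9.736e+09 Hz


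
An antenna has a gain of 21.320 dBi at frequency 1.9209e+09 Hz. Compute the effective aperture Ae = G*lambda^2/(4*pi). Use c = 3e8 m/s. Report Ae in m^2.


lambda = c / f = 3.0000e+08 / 1.9209e+09 = 0.1561768 m
G_linear = 10^(21.320/10) = 135.5189
Ae = G_linear * lambda^2 / (4*pi) = 135.5189 * 0.1561768^2 / (4*pi) = 0.2630 m^2

0.2630 m^2


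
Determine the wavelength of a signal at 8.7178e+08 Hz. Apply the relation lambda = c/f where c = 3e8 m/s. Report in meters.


lambda = c / f = 3.0000e+08 / 8.7178e+08 = 0.3441 m

0.3441 m


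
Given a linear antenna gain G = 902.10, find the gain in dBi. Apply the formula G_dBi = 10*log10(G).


G_dBi = 10 * log10(902.10) = 29.55 dBi

29.55 dBi


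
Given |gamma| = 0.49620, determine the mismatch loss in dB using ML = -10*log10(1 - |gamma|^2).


ML = -10 * log10(1 - 0.49620^2) = -10 * log10(0.75378556) = 1.228 dB

1.228 dB


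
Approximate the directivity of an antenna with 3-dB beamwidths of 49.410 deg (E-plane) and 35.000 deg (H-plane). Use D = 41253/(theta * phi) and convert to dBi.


D_linear = 41253 / (49.410 * 35.000) = 23.85463
D_dBi = 10 * log10(23.85463) = 13.78 dBi

13.78 dBi


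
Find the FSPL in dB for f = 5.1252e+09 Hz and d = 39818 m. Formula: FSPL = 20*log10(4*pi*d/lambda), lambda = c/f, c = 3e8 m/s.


lambda = c / f = 3.0000e+08 / 5.1252e+09 = 0.05853430 m
FSPL = 20 * log10(4*pi*39818/0.05853430) = 138.6 dB

138.6 dB


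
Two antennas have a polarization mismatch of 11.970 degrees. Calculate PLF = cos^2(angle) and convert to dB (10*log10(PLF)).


PLF_linear = cos^2(11.970 deg) = 0.9569854
PLF_dB = 10 * log10(0.9569854) = -0.1909 dB

-0.1909 dB


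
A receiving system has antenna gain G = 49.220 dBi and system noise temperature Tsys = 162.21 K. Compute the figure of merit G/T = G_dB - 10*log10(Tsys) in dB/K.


G/T = 49.220 - 10*log10(162.21) = 49.220 - 22.10078 = 27.12 dB/K

27.12 dB/K


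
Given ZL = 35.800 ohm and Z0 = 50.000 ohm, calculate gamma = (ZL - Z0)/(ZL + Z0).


gamma = (35.800 - 50.000) / (35.800 + 50.000) = -0.1655

-0.1655


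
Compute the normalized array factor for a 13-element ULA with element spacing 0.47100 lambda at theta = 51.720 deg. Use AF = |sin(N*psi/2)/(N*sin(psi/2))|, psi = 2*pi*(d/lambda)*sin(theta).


psi = 2*pi*0.47100*sin(51.720 deg) = 2.323092 rad
AF = |sin(13*2.323092/2) / (13*sin(2.323092/2))| = 0.04789

0.04789


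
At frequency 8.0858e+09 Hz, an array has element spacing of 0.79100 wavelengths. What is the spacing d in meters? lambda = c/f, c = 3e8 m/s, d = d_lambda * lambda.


lambda = c / f = 3.0000e+08 / 8.0858e+09 = 0.03710208 m
d = 0.79100 * 0.03710208 = 0.02935 m

0.02935 m


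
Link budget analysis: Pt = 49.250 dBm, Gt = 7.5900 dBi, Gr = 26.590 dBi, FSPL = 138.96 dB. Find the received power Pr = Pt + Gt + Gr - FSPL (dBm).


Pr = 49.250 + 7.5900 + 26.590 - 138.96 = -55.53 dBm

-55.53 dBm


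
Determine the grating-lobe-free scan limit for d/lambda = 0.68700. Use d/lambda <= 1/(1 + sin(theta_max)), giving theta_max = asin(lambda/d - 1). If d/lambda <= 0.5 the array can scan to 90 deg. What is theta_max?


lambda/d - 1 = 1/0.68700 - 1 = 0.4556041
theta_max = asin(0.4556041) = 27.10 deg

27.10 deg


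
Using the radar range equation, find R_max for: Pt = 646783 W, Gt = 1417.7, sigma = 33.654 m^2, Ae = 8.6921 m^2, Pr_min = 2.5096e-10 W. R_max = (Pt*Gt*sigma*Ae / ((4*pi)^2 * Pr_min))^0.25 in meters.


R^4 = 646783*1417.7*33.654*8.6921 / ((4*pi)^2 * 2.5096e-10) = 6.768308e+18
R_max = 6.768308e+18^0.25 = 51006 m

51006 m


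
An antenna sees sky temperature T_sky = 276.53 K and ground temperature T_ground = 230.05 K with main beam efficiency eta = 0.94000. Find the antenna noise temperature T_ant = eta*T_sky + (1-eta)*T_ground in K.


T_ant = 0.94000 * 276.53 + (1 - 0.94000) * 230.05 = 273.7 K

273.7 K


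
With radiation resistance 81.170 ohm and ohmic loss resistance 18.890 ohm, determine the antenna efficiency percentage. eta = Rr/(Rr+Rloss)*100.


eta = 81.170 / (81.170 + 18.890) * 100 = 81.12%

81.12%


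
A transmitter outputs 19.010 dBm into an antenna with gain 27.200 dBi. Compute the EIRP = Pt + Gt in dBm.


EIRP = Pt + Gt = 19.010 + 27.200 = 46.21 dBm

46.21 dBm


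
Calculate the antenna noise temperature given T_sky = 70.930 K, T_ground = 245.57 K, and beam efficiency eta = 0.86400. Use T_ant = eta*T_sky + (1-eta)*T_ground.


T_ant = 0.86400 * 70.930 + (1 - 0.86400) * 245.57 = 94.68 K

94.68 K


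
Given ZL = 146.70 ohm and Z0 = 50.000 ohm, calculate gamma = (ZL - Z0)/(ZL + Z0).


gamma = (146.70 - 50.000) / (146.70 + 50.000) = 0.4916

0.4916


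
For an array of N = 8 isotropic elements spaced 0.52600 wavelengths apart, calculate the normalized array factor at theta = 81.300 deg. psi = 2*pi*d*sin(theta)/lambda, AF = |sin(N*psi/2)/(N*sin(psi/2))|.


psi = 2*pi*0.52600*sin(81.300 deg) = 3.266928 rad
AF = |sin(8*3.266928/2) / (8*sin(3.266928/2))| = 0.06019

0.06019


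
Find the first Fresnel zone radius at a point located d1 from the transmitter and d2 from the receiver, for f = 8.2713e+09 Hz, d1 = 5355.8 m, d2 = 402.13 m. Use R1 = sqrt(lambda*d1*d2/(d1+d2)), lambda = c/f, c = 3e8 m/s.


lambda = c / f = 3.0000e+08 / 8.2713e+09 = 0.03626999 m
R1 = sqrt(0.03626999 * 5355.8 * 402.13 / (5355.8 + 402.13)) = 3.683 m

3.683 m
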